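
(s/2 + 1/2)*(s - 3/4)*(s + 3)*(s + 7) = s^4/2 + 41*s^3/8 + 91*s^2/8 - 9*s/8 - 63/8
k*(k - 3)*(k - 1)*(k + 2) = k^4 - 2*k^3 - 5*k^2 + 6*k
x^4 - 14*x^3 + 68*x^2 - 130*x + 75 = (x - 5)^2*(x - 3)*(x - 1)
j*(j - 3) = j^2 - 3*j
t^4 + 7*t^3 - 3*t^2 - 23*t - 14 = (t - 2)*(t + 1)^2*(t + 7)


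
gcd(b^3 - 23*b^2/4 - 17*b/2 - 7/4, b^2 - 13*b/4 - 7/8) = b + 1/4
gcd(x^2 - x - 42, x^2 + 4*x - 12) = x + 6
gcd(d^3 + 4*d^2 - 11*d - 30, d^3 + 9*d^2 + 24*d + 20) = d^2 + 7*d + 10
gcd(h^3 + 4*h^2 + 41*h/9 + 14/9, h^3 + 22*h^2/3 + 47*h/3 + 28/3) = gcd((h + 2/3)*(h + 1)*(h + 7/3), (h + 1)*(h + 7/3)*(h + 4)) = h^2 + 10*h/3 + 7/3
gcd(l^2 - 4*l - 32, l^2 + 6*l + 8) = l + 4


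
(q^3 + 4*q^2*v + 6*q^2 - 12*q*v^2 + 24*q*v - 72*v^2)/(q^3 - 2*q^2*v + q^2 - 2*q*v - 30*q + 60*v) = (q + 6*v)/(q - 5)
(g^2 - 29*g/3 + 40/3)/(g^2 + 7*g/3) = (3*g^2 - 29*g + 40)/(g*(3*g + 7))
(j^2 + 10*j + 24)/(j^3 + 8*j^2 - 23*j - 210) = (j + 4)/(j^2 + 2*j - 35)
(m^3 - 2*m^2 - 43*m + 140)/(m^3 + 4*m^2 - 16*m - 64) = (m^2 + 2*m - 35)/(m^2 + 8*m + 16)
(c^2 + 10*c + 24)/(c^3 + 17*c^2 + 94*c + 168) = 1/(c + 7)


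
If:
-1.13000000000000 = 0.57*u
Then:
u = -1.98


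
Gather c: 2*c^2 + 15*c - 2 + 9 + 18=2*c^2 + 15*c + 25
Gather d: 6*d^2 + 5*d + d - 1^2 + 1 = 6*d^2 + 6*d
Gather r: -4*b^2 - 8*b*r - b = -4*b^2 - 8*b*r - b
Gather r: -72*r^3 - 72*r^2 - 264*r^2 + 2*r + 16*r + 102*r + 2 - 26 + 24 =-72*r^3 - 336*r^2 + 120*r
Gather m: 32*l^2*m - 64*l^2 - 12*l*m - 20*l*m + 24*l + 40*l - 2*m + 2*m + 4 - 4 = -64*l^2 + 64*l + m*(32*l^2 - 32*l)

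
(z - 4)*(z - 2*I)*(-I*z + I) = -I*z^3 - 2*z^2 + 5*I*z^2 + 10*z - 4*I*z - 8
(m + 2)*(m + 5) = m^2 + 7*m + 10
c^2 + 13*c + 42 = (c + 6)*(c + 7)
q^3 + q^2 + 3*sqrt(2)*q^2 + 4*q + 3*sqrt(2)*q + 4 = (q + 1)*(q + sqrt(2))*(q + 2*sqrt(2))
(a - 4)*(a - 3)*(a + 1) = a^3 - 6*a^2 + 5*a + 12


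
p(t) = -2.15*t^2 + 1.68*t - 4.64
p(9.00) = -163.67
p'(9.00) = -37.02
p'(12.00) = -49.92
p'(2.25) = -8.00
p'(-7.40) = 33.50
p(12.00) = -294.08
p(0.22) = -4.37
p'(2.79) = -10.32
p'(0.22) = 0.73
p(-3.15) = -31.27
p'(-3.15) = 15.22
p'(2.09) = -7.31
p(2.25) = -11.74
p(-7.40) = -134.81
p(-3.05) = -29.76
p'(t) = 1.68 - 4.3*t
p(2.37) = -12.73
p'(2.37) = -8.51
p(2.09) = -10.52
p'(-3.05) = 14.80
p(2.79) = -16.69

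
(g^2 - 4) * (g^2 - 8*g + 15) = g^4 - 8*g^3 + 11*g^2 + 32*g - 60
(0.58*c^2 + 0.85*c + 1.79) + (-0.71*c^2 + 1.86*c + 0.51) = -0.13*c^2 + 2.71*c + 2.3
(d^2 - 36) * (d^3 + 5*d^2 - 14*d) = d^5 + 5*d^4 - 50*d^3 - 180*d^2 + 504*d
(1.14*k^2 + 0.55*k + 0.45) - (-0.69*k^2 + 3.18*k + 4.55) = 1.83*k^2 - 2.63*k - 4.1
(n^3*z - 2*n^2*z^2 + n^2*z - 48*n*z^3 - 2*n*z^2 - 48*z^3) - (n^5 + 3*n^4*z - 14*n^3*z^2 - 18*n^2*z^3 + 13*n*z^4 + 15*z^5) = -n^5 - 3*n^4*z + 14*n^3*z^2 + n^3*z + 18*n^2*z^3 - 2*n^2*z^2 + n^2*z - 13*n*z^4 - 48*n*z^3 - 2*n*z^2 - 15*z^5 - 48*z^3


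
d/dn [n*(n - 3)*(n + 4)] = 3*n^2 + 2*n - 12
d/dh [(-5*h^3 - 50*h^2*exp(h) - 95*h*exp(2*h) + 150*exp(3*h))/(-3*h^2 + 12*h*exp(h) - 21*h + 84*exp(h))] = 5*((h^2 - 4*h*exp(h) + 7*h - 28*exp(h))*(10*h^2*exp(h) + 3*h^2 + 38*h*exp(2*h) + 20*h*exp(h) - 90*exp(3*h) + 19*exp(2*h)) + (h^3 + 10*h^2*exp(h) + 19*h*exp(2*h) - 30*exp(3*h))*(4*h*exp(h) - 2*h + 32*exp(h) - 7))/(3*(h^2 - 4*h*exp(h) + 7*h - 28*exp(h))^2)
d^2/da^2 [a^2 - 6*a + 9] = 2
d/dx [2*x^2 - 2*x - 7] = 4*x - 2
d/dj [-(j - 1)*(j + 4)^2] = (-3*j - 2)*(j + 4)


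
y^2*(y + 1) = y^3 + y^2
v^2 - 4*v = v*(v - 4)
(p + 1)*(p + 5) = p^2 + 6*p + 5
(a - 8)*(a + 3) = a^2 - 5*a - 24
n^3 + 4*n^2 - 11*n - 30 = (n - 3)*(n + 2)*(n + 5)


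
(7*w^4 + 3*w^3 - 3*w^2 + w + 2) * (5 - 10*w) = -70*w^5 + 5*w^4 + 45*w^3 - 25*w^2 - 15*w + 10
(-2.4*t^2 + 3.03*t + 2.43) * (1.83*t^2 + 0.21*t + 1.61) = -4.392*t^4 + 5.0409*t^3 + 1.2192*t^2 + 5.3886*t + 3.9123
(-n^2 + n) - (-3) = -n^2 + n + 3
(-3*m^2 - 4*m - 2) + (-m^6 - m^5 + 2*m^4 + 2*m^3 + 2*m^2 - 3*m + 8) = -m^6 - m^5 + 2*m^4 + 2*m^3 - m^2 - 7*m + 6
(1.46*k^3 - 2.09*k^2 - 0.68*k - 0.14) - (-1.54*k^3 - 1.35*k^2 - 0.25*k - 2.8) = 3.0*k^3 - 0.74*k^2 - 0.43*k + 2.66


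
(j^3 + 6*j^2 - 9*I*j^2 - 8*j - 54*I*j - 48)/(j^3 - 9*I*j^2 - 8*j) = (j + 6)/j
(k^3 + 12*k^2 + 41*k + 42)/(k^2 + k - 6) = (k^2 + 9*k + 14)/(k - 2)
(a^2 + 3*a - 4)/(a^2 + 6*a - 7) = (a + 4)/(a + 7)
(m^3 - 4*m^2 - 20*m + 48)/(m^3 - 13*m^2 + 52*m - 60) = (m + 4)/(m - 5)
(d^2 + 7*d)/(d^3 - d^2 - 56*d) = 1/(d - 8)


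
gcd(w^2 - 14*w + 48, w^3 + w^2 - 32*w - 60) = w - 6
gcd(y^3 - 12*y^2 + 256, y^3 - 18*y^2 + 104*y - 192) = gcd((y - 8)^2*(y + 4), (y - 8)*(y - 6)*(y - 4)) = y - 8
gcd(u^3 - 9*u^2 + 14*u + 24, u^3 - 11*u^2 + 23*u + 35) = u + 1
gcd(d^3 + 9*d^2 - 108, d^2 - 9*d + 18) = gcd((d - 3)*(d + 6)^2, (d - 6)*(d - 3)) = d - 3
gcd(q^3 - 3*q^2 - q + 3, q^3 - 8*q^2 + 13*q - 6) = q - 1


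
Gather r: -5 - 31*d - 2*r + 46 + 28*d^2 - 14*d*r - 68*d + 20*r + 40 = 28*d^2 - 99*d + r*(18 - 14*d) + 81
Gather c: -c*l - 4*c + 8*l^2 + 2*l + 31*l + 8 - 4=c*(-l - 4) + 8*l^2 + 33*l + 4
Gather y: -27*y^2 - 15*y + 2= -27*y^2 - 15*y + 2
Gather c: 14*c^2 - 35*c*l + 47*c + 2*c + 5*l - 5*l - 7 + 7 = 14*c^2 + c*(49 - 35*l)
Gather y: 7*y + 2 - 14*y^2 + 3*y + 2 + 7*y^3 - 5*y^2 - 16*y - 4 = 7*y^3 - 19*y^2 - 6*y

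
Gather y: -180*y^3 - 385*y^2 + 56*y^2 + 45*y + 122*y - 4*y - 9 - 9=-180*y^3 - 329*y^2 + 163*y - 18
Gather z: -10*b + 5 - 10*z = -10*b - 10*z + 5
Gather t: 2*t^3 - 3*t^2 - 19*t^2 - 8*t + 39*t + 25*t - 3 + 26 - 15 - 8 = 2*t^3 - 22*t^2 + 56*t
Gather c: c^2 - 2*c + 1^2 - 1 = c^2 - 2*c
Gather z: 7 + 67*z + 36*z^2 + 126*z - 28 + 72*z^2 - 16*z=108*z^2 + 177*z - 21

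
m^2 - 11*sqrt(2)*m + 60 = (m - 6*sqrt(2))*(m - 5*sqrt(2))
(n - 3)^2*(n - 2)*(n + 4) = n^4 - 4*n^3 - 11*n^2 + 66*n - 72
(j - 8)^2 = j^2 - 16*j + 64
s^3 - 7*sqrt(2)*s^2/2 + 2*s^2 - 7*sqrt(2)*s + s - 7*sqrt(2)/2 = (s + 1)^2*(s - 7*sqrt(2)/2)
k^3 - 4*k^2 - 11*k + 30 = (k - 5)*(k - 2)*(k + 3)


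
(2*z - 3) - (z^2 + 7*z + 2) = -z^2 - 5*z - 5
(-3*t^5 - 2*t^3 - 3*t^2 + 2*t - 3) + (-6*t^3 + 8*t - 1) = -3*t^5 - 8*t^3 - 3*t^2 + 10*t - 4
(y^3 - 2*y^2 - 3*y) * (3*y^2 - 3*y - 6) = 3*y^5 - 9*y^4 - 9*y^3 + 21*y^2 + 18*y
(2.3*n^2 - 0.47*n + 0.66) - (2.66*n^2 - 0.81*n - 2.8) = -0.36*n^2 + 0.34*n + 3.46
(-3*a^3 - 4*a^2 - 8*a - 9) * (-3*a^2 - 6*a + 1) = 9*a^5 + 30*a^4 + 45*a^3 + 71*a^2 + 46*a - 9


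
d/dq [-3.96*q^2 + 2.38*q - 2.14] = 2.38 - 7.92*q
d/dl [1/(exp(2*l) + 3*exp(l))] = (-2*exp(l) - 3)*exp(-l)/(exp(l) + 3)^2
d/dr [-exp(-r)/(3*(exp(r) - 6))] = 2*(exp(r) - 3)*exp(-r)/(3*(exp(r) - 6)^2)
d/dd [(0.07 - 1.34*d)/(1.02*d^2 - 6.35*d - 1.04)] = (1.3668*d^2 - 0.142799999999999*d + 1.8381)/(1.0404*d^4 - 12.954*d^3 + 38.2009*d^2 + 13.208*d + 1.0816)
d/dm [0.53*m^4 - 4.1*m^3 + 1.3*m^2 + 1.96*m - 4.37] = 2.12*m^3 - 12.3*m^2 + 2.6*m + 1.96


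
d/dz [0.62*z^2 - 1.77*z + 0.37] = 1.24*z - 1.77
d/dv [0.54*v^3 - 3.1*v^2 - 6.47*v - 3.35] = 1.62*v^2 - 6.2*v - 6.47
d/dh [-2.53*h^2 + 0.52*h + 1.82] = 0.52 - 5.06*h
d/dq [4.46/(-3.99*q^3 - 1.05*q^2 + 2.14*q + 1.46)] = (53.3862*q^2 + 9.366*q - 9.5444)/(3.99*q^3 + 1.05*q^2 - 2.14*q - 1.46)^2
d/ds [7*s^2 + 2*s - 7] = 14*s + 2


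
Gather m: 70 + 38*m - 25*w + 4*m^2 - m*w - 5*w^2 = 4*m^2 + m*(38 - w) - 5*w^2 - 25*w + 70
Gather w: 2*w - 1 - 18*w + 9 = 8 - 16*w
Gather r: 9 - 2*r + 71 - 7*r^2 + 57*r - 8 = -7*r^2 + 55*r + 72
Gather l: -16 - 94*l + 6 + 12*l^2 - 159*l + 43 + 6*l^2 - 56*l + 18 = 18*l^2 - 309*l + 51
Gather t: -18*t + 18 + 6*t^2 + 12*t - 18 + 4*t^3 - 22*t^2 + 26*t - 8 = 4*t^3 - 16*t^2 + 20*t - 8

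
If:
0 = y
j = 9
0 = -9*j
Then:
No Solution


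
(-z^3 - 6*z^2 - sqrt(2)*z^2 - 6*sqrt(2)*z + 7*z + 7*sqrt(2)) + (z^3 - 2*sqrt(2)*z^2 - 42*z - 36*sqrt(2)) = -6*z^2 - 3*sqrt(2)*z^2 - 35*z - 6*sqrt(2)*z - 29*sqrt(2)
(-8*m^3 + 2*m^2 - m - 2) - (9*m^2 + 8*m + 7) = -8*m^3 - 7*m^2 - 9*m - 9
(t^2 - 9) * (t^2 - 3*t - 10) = t^4 - 3*t^3 - 19*t^2 + 27*t + 90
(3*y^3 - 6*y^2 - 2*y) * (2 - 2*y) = -6*y^4 + 18*y^3 - 8*y^2 - 4*y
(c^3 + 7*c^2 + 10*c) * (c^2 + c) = c^5 + 8*c^4 + 17*c^3 + 10*c^2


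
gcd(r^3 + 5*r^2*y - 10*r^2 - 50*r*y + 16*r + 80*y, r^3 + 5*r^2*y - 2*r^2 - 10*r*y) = r^2 + 5*r*y - 2*r - 10*y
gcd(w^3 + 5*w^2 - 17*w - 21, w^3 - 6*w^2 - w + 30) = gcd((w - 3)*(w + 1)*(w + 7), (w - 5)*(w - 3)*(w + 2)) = w - 3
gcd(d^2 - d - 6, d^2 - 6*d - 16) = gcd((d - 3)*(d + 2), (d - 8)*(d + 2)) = d + 2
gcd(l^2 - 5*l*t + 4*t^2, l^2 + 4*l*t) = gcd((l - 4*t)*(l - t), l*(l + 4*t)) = 1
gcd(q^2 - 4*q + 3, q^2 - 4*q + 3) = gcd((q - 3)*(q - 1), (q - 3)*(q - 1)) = q^2 - 4*q + 3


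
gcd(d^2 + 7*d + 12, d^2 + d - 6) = d + 3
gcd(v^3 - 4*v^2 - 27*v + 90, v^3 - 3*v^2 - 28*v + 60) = v^2 - v - 30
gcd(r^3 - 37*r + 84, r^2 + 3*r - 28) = r^2 + 3*r - 28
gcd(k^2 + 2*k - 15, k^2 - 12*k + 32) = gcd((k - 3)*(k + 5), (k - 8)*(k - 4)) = 1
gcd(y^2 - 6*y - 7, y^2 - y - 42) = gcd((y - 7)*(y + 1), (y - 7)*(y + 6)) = y - 7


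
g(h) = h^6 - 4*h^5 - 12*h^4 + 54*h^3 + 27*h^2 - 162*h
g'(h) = 6*h^5 - 20*h^4 - 48*h^3 + 162*h^2 + 54*h - 162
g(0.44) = -61.96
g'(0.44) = -111.62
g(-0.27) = 44.59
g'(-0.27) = -163.94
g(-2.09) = -22.57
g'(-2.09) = 250.11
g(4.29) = 422.28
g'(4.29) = 1205.55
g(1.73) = -62.52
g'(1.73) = 81.57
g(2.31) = -17.37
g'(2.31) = 60.69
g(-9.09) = 693595.57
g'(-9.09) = -460129.43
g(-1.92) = 19.76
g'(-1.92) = 242.91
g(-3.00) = 0.00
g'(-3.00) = -648.00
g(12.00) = 1837080.00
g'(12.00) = 1019142.00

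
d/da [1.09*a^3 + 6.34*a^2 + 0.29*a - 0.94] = 3.27*a^2 + 12.68*a + 0.29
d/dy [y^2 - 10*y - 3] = 2*y - 10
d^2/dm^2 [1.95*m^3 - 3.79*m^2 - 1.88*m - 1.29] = 11.7*m - 7.58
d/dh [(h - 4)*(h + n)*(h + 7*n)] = 3*h^2 + 16*h*n - 8*h + 7*n^2 - 32*n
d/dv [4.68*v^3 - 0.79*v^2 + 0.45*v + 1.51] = 14.04*v^2 - 1.58*v + 0.45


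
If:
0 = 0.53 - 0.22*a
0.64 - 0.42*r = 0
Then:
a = 2.41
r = 1.52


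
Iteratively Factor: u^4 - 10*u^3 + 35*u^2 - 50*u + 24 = (u - 1)*(u^3 - 9*u^2 + 26*u - 24) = (u - 2)*(u - 1)*(u^2 - 7*u + 12) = (u - 3)*(u - 2)*(u - 1)*(u - 4)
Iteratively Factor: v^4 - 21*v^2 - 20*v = (v + 4)*(v^3 - 4*v^2 - 5*v) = (v + 1)*(v + 4)*(v^2 - 5*v) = v*(v + 1)*(v + 4)*(v - 5)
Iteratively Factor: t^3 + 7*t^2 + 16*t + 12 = (t + 2)*(t^2 + 5*t + 6) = (t + 2)*(t + 3)*(t + 2)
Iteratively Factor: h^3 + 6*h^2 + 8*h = (h + 4)*(h^2 + 2*h) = (h + 2)*(h + 4)*(h)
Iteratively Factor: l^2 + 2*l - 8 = (l + 4)*(l - 2)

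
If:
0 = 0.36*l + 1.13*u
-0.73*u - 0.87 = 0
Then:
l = 3.74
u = -1.19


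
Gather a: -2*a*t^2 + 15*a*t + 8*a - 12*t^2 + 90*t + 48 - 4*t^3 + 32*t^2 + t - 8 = a*(-2*t^2 + 15*t + 8) - 4*t^3 + 20*t^2 + 91*t + 40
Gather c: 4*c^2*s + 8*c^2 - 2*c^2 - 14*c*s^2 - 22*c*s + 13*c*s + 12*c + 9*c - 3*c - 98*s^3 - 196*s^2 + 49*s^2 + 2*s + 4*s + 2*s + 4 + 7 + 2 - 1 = c^2*(4*s + 6) + c*(-14*s^2 - 9*s + 18) - 98*s^3 - 147*s^2 + 8*s + 12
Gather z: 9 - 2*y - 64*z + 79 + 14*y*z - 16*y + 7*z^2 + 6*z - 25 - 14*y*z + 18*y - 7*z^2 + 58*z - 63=0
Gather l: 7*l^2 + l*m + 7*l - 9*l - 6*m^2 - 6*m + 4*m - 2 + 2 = 7*l^2 + l*(m - 2) - 6*m^2 - 2*m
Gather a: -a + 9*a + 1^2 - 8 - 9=8*a - 16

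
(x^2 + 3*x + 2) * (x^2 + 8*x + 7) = x^4 + 11*x^3 + 33*x^2 + 37*x + 14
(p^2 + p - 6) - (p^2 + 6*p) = -5*p - 6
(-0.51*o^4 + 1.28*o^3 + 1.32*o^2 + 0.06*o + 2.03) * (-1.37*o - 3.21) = 0.6987*o^5 - 0.1165*o^4 - 5.9172*o^3 - 4.3194*o^2 - 2.9737*o - 6.5163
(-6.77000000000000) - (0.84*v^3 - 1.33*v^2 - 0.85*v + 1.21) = -0.84*v^3 + 1.33*v^2 + 0.85*v - 7.98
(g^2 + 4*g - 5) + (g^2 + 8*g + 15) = 2*g^2 + 12*g + 10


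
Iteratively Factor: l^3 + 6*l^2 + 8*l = (l + 2)*(l^2 + 4*l) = (l + 2)*(l + 4)*(l)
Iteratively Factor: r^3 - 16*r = (r)*(r^2 - 16) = r*(r - 4)*(r + 4)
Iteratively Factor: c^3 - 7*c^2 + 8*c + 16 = (c - 4)*(c^2 - 3*c - 4) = (c - 4)*(c + 1)*(c - 4)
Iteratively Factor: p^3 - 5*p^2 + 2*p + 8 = (p + 1)*(p^2 - 6*p + 8) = (p - 2)*(p + 1)*(p - 4)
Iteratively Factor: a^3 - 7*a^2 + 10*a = (a)*(a^2 - 7*a + 10) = a*(a - 2)*(a - 5)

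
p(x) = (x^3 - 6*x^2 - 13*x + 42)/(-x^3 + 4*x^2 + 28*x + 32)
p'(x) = (3*x^2 - 12*x - 13)/(-x^3 + 4*x^2 + 28*x + 32) + (3*x^2 - 8*x - 28)*(x^3 - 6*x^2 - 13*x + 42)/(-x^3 + 4*x^2 + 28*x + 32)^2 = 2*(-x^3 + 17*x^2 + 19*x - 398)/(x^5 - 10*x^4 - 20*x^3 + 200*x^2 + 640*x + 512)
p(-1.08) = 6.22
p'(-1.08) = -12.38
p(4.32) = -0.31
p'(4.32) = -0.05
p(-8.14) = -1.30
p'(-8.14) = -0.04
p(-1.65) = 36.06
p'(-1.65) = -189.64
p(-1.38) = 12.73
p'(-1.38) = -37.12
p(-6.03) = -1.39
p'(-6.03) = -0.05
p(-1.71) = 51.05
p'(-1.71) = -326.84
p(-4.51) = -1.44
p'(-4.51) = 0.04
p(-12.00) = -1.20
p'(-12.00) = -0.02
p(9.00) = -1.39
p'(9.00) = 0.63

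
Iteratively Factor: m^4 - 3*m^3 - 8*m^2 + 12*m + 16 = (m + 1)*(m^3 - 4*m^2 - 4*m + 16) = (m - 4)*(m + 1)*(m^2 - 4) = (m - 4)*(m + 1)*(m + 2)*(m - 2)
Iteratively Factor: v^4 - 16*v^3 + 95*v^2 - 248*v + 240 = (v - 5)*(v^3 - 11*v^2 + 40*v - 48) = (v - 5)*(v - 3)*(v^2 - 8*v + 16) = (v - 5)*(v - 4)*(v - 3)*(v - 4)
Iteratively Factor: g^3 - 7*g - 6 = (g + 2)*(g^2 - 2*g - 3) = (g - 3)*(g + 2)*(g + 1)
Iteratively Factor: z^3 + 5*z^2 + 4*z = (z + 4)*(z^2 + z) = (z + 1)*(z + 4)*(z)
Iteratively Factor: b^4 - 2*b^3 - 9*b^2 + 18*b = (b - 2)*(b^3 - 9*b) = (b - 3)*(b - 2)*(b^2 + 3*b) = b*(b - 3)*(b - 2)*(b + 3)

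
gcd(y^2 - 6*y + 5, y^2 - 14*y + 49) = 1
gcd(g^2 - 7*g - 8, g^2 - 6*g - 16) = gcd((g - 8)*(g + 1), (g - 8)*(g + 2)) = g - 8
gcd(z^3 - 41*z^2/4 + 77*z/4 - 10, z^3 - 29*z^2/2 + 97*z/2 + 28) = z - 8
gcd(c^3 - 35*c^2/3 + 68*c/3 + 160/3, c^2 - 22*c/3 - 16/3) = c - 8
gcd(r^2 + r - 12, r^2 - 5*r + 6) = r - 3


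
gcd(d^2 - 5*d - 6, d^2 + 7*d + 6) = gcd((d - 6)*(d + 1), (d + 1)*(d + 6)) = d + 1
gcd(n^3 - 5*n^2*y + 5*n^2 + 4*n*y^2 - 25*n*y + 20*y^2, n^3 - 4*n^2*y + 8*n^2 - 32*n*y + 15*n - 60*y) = -n^2 + 4*n*y - 5*n + 20*y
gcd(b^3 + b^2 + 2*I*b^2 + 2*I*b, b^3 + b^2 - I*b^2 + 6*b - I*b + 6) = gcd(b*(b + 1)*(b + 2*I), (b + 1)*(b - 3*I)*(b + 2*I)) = b^2 + b*(1 + 2*I) + 2*I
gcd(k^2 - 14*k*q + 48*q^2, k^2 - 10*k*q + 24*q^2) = -k + 6*q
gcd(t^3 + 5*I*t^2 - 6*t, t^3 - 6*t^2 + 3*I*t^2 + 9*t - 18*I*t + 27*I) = t + 3*I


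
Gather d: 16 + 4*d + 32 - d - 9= 3*d + 39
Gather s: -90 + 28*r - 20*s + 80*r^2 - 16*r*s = 80*r^2 + 28*r + s*(-16*r - 20) - 90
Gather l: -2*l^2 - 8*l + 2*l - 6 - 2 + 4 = -2*l^2 - 6*l - 4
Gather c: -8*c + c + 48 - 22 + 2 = 28 - 7*c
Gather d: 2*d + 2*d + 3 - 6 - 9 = 4*d - 12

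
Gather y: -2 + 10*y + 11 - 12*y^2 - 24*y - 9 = -12*y^2 - 14*y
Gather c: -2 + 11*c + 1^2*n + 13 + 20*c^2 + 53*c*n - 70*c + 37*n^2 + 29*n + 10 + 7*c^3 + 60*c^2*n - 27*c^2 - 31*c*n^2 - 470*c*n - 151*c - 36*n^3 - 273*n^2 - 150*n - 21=7*c^3 + c^2*(60*n - 7) + c*(-31*n^2 - 417*n - 210) - 36*n^3 - 236*n^2 - 120*n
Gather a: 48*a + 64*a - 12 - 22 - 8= 112*a - 42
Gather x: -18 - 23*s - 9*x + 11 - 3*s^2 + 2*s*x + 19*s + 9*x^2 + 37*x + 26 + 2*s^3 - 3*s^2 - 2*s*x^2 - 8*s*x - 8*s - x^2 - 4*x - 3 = 2*s^3 - 6*s^2 - 12*s + x^2*(8 - 2*s) + x*(24 - 6*s) + 16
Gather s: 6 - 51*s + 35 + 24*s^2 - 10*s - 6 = 24*s^2 - 61*s + 35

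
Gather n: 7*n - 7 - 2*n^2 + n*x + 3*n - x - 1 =-2*n^2 + n*(x + 10) - x - 8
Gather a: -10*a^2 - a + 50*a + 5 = -10*a^2 + 49*a + 5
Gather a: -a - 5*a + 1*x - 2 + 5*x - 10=-6*a + 6*x - 12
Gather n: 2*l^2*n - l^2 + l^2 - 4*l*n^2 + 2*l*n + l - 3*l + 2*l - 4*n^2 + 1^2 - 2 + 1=n^2*(-4*l - 4) + n*(2*l^2 + 2*l)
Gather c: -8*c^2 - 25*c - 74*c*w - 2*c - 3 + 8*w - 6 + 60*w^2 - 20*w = -8*c^2 + c*(-74*w - 27) + 60*w^2 - 12*w - 9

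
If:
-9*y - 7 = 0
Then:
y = -7/9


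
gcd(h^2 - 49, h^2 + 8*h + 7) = h + 7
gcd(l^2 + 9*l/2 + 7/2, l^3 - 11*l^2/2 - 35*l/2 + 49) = l + 7/2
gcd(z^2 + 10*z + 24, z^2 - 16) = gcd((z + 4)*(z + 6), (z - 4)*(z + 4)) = z + 4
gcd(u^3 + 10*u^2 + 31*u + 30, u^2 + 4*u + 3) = u + 3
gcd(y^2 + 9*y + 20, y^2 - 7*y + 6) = 1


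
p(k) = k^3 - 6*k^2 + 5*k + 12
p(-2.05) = -32.08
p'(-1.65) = 32.97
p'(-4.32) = 112.83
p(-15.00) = -4788.00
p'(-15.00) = 860.00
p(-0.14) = 11.18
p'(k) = 3*k^2 - 12*k + 5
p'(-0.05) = 5.61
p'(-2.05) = 42.21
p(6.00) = 42.00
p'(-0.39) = 10.14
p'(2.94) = -4.35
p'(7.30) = 77.27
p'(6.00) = 41.00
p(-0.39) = 9.08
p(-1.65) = -17.08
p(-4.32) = -202.20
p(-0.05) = 11.73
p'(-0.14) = 6.74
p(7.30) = 117.78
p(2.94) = 0.25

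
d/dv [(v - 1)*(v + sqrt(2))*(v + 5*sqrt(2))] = 3*v^2 - 2*v + 12*sqrt(2)*v - 6*sqrt(2) + 10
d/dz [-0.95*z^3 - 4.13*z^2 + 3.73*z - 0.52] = -2.85*z^2 - 8.26*z + 3.73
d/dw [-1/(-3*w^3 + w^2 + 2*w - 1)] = (-9*w^2 + 2*w + 2)/(3*w^3 - w^2 - 2*w + 1)^2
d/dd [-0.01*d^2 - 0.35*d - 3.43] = -0.02*d - 0.35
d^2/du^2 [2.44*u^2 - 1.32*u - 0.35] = 4.88000000000000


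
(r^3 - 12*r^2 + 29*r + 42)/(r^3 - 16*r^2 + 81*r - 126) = (r + 1)/(r - 3)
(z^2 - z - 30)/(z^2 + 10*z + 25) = (z - 6)/(z + 5)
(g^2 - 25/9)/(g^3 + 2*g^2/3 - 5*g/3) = (g - 5/3)/(g*(g - 1))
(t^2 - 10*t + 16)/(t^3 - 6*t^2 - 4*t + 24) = (t - 8)/(t^2 - 4*t - 12)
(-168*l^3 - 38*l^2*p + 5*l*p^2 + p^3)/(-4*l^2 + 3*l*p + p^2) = (-42*l^2 + l*p + p^2)/(-l + p)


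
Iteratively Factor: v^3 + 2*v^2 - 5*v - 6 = (v + 1)*(v^2 + v - 6) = (v - 2)*(v + 1)*(v + 3)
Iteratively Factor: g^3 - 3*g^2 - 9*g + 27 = (g - 3)*(g^2 - 9) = (g - 3)*(g + 3)*(g - 3)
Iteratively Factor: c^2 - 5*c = (c)*(c - 5)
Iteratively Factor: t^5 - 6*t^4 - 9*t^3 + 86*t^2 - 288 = (t - 4)*(t^4 - 2*t^3 - 17*t^2 + 18*t + 72) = (t - 4)^2*(t^3 + 2*t^2 - 9*t - 18) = (t - 4)^2*(t + 2)*(t^2 - 9) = (t - 4)^2*(t - 3)*(t + 2)*(t + 3)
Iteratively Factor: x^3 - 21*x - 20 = (x - 5)*(x^2 + 5*x + 4) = (x - 5)*(x + 4)*(x + 1)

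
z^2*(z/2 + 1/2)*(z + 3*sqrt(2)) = z^4/2 + z^3/2 + 3*sqrt(2)*z^3/2 + 3*sqrt(2)*z^2/2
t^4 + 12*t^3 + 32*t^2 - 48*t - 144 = (t - 2)*(t + 2)*(t + 6)^2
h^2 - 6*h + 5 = (h - 5)*(h - 1)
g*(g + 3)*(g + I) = g^3 + 3*g^2 + I*g^2 + 3*I*g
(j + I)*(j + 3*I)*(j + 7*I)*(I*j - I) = I*j^4 - 11*j^3 - I*j^3 + 11*j^2 - 31*I*j^2 + 21*j + 31*I*j - 21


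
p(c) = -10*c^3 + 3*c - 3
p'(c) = 3 - 30*c^2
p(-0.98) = 3.47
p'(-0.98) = -25.81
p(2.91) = -240.69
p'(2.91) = -251.04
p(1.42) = -27.37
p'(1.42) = -57.49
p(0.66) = -3.89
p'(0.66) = -10.07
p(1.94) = -70.19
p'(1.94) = -109.91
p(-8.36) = 5814.69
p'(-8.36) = -2093.69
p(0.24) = -2.42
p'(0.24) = 1.27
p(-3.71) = 496.52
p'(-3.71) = -409.92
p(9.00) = -7266.00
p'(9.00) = -2427.00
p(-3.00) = 258.00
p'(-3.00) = -267.00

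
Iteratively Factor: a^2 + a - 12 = (a + 4)*(a - 3)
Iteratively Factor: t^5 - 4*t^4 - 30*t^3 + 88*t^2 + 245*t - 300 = (t + 3)*(t^4 - 7*t^3 - 9*t^2 + 115*t - 100) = (t - 5)*(t + 3)*(t^3 - 2*t^2 - 19*t + 20) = (t - 5)^2*(t + 3)*(t^2 + 3*t - 4) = (t - 5)^2*(t - 1)*(t + 3)*(t + 4)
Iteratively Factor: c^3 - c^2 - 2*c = (c - 2)*(c^2 + c) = c*(c - 2)*(c + 1)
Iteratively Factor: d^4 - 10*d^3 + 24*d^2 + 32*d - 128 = (d - 4)*(d^3 - 6*d^2 + 32) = (d - 4)^2*(d^2 - 2*d - 8) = (d - 4)^2*(d + 2)*(d - 4)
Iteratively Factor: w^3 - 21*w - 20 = (w - 5)*(w^2 + 5*w + 4) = (w - 5)*(w + 1)*(w + 4)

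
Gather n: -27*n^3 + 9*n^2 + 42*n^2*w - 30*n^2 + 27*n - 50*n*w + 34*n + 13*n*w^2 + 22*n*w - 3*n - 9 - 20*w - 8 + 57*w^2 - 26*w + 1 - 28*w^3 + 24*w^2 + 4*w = -27*n^3 + n^2*(42*w - 21) + n*(13*w^2 - 28*w + 58) - 28*w^3 + 81*w^2 - 42*w - 16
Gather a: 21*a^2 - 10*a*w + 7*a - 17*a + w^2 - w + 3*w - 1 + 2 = 21*a^2 + a*(-10*w - 10) + w^2 + 2*w + 1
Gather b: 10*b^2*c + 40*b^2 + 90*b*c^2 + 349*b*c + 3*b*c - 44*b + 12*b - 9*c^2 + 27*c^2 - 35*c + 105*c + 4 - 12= b^2*(10*c + 40) + b*(90*c^2 + 352*c - 32) + 18*c^2 + 70*c - 8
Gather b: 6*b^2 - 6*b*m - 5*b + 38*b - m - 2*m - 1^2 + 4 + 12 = 6*b^2 + b*(33 - 6*m) - 3*m + 15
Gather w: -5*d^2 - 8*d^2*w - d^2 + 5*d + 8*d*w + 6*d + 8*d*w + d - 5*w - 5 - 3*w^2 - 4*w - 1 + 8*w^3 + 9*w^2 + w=-6*d^2 + 12*d + 8*w^3 + 6*w^2 + w*(-8*d^2 + 16*d - 8) - 6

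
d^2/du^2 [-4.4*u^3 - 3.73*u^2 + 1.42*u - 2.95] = -26.4*u - 7.46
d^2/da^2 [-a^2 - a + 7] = -2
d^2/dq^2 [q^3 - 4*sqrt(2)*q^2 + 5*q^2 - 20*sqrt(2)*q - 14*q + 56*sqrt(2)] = 6*q - 8*sqrt(2) + 10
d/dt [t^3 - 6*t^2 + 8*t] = 3*t^2 - 12*t + 8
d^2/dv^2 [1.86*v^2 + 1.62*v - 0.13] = 3.72000000000000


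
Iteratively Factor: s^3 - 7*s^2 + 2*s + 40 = (s - 4)*(s^2 - 3*s - 10) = (s - 4)*(s + 2)*(s - 5)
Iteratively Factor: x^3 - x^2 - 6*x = (x + 2)*(x^2 - 3*x) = x*(x + 2)*(x - 3)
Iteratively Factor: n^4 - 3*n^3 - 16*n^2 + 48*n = (n - 4)*(n^3 + n^2 - 12*n) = (n - 4)*(n + 4)*(n^2 - 3*n) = n*(n - 4)*(n + 4)*(n - 3)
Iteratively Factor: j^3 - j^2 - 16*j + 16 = (j + 4)*(j^2 - 5*j + 4) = (j - 1)*(j + 4)*(j - 4)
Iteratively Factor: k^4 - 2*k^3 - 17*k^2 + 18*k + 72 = (k + 2)*(k^3 - 4*k^2 - 9*k + 36) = (k + 2)*(k + 3)*(k^2 - 7*k + 12) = (k - 4)*(k + 2)*(k + 3)*(k - 3)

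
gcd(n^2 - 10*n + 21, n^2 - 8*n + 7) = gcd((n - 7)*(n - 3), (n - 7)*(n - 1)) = n - 7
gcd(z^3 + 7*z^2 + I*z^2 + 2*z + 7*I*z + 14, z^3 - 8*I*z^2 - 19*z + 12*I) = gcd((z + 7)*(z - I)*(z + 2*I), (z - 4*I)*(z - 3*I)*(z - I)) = z - I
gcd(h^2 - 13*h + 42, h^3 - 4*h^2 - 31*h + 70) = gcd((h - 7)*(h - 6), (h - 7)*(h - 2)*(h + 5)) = h - 7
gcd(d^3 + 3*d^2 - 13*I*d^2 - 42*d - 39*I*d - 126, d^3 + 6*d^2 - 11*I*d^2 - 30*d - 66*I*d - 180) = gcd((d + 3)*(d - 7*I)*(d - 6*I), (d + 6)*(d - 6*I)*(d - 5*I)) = d - 6*I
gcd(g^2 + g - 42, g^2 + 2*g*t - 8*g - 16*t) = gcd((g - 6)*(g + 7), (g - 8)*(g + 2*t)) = 1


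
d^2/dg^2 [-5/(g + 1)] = -10/(g + 1)^3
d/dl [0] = 0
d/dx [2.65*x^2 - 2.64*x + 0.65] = 5.3*x - 2.64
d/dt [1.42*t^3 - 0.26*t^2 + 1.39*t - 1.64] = 4.26*t^2 - 0.52*t + 1.39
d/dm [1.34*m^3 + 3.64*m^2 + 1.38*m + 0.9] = 4.02*m^2 + 7.28*m + 1.38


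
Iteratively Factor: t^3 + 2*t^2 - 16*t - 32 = (t + 4)*(t^2 - 2*t - 8) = (t + 2)*(t + 4)*(t - 4)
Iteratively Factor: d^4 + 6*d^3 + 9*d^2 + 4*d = (d)*(d^3 + 6*d^2 + 9*d + 4) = d*(d + 1)*(d^2 + 5*d + 4) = d*(d + 1)^2*(d + 4)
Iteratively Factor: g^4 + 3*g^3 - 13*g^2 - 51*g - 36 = (g + 1)*(g^3 + 2*g^2 - 15*g - 36) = (g + 1)*(g + 3)*(g^2 - g - 12) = (g + 1)*(g + 3)^2*(g - 4)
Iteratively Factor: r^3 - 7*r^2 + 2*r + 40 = (r + 2)*(r^2 - 9*r + 20) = (r - 4)*(r + 2)*(r - 5)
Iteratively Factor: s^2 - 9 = (s + 3)*(s - 3)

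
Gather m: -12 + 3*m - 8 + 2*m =5*m - 20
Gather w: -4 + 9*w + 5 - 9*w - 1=0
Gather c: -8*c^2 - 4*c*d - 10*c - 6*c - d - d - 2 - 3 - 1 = -8*c^2 + c*(-4*d - 16) - 2*d - 6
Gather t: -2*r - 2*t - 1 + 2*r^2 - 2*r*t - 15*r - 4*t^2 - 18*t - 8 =2*r^2 - 17*r - 4*t^2 + t*(-2*r - 20) - 9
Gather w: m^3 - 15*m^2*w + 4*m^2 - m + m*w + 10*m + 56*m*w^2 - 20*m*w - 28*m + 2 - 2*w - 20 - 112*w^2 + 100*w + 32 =m^3 + 4*m^2 - 19*m + w^2*(56*m - 112) + w*(-15*m^2 - 19*m + 98) + 14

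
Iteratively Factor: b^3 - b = (b)*(b^2 - 1) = b*(b + 1)*(b - 1)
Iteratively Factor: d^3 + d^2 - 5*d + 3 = (d - 1)*(d^2 + 2*d - 3) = (d - 1)*(d + 3)*(d - 1)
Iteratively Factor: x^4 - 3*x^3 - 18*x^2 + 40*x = (x + 4)*(x^3 - 7*x^2 + 10*x) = (x - 5)*(x + 4)*(x^2 - 2*x) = x*(x - 5)*(x + 4)*(x - 2)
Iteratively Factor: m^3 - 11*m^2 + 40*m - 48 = (m - 4)*(m^2 - 7*m + 12) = (m - 4)*(m - 3)*(m - 4)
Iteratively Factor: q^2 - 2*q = (q)*(q - 2)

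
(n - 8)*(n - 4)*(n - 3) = n^3 - 15*n^2 + 68*n - 96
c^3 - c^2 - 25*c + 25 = (c - 5)*(c - 1)*(c + 5)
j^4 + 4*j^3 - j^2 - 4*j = j*(j - 1)*(j + 1)*(j + 4)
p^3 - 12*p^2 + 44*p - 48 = (p - 6)*(p - 4)*(p - 2)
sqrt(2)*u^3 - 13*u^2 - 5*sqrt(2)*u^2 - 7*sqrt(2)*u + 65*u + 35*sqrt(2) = (u - 5)*(u - 7*sqrt(2))*(sqrt(2)*u + 1)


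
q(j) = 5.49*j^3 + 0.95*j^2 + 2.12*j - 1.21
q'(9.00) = 1353.29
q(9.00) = 4097.03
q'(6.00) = 606.44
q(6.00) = 1231.55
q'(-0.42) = 4.23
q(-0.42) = -2.34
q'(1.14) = 25.69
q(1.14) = 10.58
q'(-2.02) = 65.49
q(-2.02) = -46.87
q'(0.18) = 3.00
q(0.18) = -0.77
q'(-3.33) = 178.43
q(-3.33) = -200.46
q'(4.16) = 295.05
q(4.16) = 419.28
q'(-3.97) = 254.16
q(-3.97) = -338.17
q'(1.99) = 71.12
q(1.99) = 50.04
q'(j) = 16.47*j^2 + 1.9*j + 2.12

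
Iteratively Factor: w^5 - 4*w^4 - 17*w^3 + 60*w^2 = (w - 3)*(w^4 - w^3 - 20*w^2) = (w - 3)*(w + 4)*(w^3 - 5*w^2) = w*(w - 3)*(w + 4)*(w^2 - 5*w) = w^2*(w - 3)*(w + 4)*(w - 5)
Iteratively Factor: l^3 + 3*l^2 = (l)*(l^2 + 3*l) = l^2*(l + 3)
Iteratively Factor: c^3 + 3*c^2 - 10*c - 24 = (c - 3)*(c^2 + 6*c + 8) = (c - 3)*(c + 4)*(c + 2)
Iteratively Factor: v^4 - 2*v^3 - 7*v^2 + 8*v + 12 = (v + 1)*(v^3 - 3*v^2 - 4*v + 12) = (v - 3)*(v + 1)*(v^2 - 4) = (v - 3)*(v - 2)*(v + 1)*(v + 2)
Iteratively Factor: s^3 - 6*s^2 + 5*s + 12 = (s + 1)*(s^2 - 7*s + 12) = (s - 3)*(s + 1)*(s - 4)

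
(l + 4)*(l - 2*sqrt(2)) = l^2 - 2*sqrt(2)*l + 4*l - 8*sqrt(2)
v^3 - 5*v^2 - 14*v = v*(v - 7)*(v + 2)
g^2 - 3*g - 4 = (g - 4)*(g + 1)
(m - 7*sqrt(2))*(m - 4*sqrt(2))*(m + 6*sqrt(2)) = m^3 - 5*sqrt(2)*m^2 - 76*m + 336*sqrt(2)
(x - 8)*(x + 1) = x^2 - 7*x - 8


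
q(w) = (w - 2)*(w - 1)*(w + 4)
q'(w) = (w - 2)*(w - 1) + (w - 2)*(w + 4) + (w - 1)*(w + 4) = 3*w^2 + 2*w - 10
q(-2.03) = 24.06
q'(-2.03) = -1.70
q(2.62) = 6.65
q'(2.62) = 15.83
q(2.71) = 8.15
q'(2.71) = 17.45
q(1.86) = -0.71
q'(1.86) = 4.10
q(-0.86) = 16.70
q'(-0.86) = -9.50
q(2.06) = 0.39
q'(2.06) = 6.85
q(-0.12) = 9.21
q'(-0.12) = -10.20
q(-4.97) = -40.36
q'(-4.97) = 54.16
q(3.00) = 14.00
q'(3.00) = 23.00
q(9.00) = 728.00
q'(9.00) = 251.00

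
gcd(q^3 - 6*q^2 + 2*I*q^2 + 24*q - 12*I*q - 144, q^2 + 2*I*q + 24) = q^2 + 2*I*q + 24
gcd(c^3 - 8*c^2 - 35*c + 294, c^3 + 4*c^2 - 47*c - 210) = c^2 - c - 42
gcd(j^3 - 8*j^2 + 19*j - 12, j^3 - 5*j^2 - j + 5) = j - 1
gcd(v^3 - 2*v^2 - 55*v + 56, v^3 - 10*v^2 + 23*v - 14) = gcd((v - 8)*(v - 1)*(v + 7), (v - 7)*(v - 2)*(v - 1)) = v - 1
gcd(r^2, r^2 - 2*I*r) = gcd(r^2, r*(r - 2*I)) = r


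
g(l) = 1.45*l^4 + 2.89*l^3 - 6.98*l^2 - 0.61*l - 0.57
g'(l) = 5.8*l^3 + 8.67*l^2 - 13.96*l - 0.61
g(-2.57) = -30.91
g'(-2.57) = -5.92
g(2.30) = 36.84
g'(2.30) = 83.71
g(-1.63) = -20.40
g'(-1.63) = 20.06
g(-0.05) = -0.56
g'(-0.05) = 0.11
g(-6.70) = 1742.89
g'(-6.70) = -1262.31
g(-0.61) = -3.25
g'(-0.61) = 9.82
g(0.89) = -3.69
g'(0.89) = -2.08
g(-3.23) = -10.98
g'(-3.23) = -60.52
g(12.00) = 34048.11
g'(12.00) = 11102.75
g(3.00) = 130.26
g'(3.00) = 192.14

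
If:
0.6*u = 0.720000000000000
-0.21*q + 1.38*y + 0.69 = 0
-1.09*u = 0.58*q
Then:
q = -2.26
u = 1.20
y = -0.84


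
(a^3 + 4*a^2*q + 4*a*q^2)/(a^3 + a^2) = (a^2 + 4*a*q + 4*q^2)/(a*(a + 1))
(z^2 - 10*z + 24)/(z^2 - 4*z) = (z - 6)/z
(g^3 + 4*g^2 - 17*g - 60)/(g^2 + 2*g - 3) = (g^2 + g - 20)/(g - 1)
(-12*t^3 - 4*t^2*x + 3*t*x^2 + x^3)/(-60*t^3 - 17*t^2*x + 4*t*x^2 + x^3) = (-4*t^2 + x^2)/(-20*t^2 + t*x + x^2)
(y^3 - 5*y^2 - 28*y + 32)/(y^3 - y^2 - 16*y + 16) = (y - 8)/(y - 4)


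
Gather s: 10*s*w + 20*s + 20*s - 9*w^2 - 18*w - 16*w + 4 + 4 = s*(10*w + 40) - 9*w^2 - 34*w + 8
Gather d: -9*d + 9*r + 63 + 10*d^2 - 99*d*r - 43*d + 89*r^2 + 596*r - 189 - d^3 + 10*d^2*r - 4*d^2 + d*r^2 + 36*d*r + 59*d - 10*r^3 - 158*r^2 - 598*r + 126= -d^3 + d^2*(10*r + 6) + d*(r^2 - 63*r + 7) - 10*r^3 - 69*r^2 + 7*r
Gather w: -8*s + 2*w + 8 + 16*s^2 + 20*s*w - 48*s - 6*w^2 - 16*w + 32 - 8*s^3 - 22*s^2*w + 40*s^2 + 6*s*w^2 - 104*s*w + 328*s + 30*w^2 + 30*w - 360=-8*s^3 + 56*s^2 + 272*s + w^2*(6*s + 24) + w*(-22*s^2 - 84*s + 16) - 320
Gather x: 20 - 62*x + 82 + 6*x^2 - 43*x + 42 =6*x^2 - 105*x + 144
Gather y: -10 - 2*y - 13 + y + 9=-y - 14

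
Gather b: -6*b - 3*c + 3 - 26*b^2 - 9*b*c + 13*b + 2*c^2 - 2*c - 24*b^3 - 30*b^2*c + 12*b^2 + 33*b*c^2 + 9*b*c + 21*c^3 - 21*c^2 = -24*b^3 + b^2*(-30*c - 14) + b*(33*c^2 + 7) + 21*c^3 - 19*c^2 - 5*c + 3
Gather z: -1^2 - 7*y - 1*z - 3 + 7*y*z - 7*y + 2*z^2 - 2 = -14*y + 2*z^2 + z*(7*y - 1) - 6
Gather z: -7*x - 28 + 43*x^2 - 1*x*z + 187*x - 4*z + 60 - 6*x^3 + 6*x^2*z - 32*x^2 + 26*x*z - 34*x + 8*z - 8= -6*x^3 + 11*x^2 + 146*x + z*(6*x^2 + 25*x + 4) + 24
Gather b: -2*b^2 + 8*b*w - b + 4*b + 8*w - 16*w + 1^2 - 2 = -2*b^2 + b*(8*w + 3) - 8*w - 1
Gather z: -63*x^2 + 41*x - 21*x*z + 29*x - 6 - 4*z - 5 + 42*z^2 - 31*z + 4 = -63*x^2 + 70*x + 42*z^2 + z*(-21*x - 35) - 7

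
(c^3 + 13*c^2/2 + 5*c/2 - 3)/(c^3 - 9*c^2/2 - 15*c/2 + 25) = (2*c^3 + 13*c^2 + 5*c - 6)/(2*c^3 - 9*c^2 - 15*c + 50)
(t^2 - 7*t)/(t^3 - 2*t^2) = (t - 7)/(t*(t - 2))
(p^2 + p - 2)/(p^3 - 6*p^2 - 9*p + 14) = 1/(p - 7)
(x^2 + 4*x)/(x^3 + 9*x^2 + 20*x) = 1/(x + 5)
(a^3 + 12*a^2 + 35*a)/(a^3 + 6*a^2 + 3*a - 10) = a*(a + 7)/(a^2 + a - 2)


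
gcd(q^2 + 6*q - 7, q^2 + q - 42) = q + 7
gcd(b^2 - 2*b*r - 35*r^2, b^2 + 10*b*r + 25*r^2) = b + 5*r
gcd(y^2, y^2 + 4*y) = y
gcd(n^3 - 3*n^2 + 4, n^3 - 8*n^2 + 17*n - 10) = n - 2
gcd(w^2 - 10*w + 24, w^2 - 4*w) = w - 4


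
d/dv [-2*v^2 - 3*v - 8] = -4*v - 3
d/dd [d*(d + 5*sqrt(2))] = 2*d + 5*sqrt(2)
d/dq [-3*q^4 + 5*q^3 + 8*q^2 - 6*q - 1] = -12*q^3 + 15*q^2 + 16*q - 6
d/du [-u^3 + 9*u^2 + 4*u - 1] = -3*u^2 + 18*u + 4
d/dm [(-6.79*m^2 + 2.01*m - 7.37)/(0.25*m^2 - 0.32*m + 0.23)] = (1.6703*m^2 + 0.561599999999999*m - 1.8961)/(0.0625*m^4 - 0.16*m^3 + 0.2174*m^2 - 0.1472*m + 0.0529)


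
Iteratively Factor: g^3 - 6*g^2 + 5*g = (g)*(g^2 - 6*g + 5) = g*(g - 5)*(g - 1)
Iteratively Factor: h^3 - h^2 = (h)*(h^2 - h) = h*(h - 1)*(h)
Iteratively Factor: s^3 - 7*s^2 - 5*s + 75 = (s - 5)*(s^2 - 2*s - 15) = (s - 5)^2*(s + 3)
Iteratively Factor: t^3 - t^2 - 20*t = (t)*(t^2 - t - 20) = t*(t + 4)*(t - 5)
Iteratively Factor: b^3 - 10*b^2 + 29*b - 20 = (b - 5)*(b^2 - 5*b + 4) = (b - 5)*(b - 1)*(b - 4)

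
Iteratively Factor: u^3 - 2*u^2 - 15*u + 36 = (u - 3)*(u^2 + u - 12) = (u - 3)*(u + 4)*(u - 3)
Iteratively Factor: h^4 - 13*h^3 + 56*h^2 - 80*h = (h - 4)*(h^3 - 9*h^2 + 20*h) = h*(h - 4)*(h^2 - 9*h + 20) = h*(h - 5)*(h - 4)*(h - 4)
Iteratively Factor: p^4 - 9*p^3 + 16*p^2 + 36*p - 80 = (p + 2)*(p^3 - 11*p^2 + 38*p - 40) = (p - 4)*(p + 2)*(p^2 - 7*p + 10) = (p - 4)*(p - 2)*(p + 2)*(p - 5)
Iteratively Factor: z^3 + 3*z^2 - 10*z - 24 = (z - 3)*(z^2 + 6*z + 8) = (z - 3)*(z + 4)*(z + 2)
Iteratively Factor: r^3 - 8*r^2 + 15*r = (r)*(r^2 - 8*r + 15) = r*(r - 3)*(r - 5)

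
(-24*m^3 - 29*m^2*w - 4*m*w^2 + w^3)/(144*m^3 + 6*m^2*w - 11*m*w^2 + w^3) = (m + w)/(-6*m + w)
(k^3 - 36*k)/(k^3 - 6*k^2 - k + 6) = k*(k + 6)/(k^2 - 1)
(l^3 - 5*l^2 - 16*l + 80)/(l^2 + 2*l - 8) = (l^2 - 9*l + 20)/(l - 2)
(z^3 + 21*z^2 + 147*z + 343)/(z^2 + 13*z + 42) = (z^2 + 14*z + 49)/(z + 6)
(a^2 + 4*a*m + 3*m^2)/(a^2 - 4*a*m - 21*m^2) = (a + m)/(a - 7*m)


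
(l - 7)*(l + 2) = l^2 - 5*l - 14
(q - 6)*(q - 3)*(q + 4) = q^3 - 5*q^2 - 18*q + 72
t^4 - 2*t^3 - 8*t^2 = t^2*(t - 4)*(t + 2)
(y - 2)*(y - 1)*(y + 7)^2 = y^4 + 11*y^3 + 9*y^2 - 119*y + 98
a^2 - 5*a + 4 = (a - 4)*(a - 1)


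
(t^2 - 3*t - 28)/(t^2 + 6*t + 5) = (t^2 - 3*t - 28)/(t^2 + 6*t + 5)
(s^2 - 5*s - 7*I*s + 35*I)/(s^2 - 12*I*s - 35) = (s - 5)/(s - 5*I)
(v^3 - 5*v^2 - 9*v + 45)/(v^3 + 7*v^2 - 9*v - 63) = (v - 5)/(v + 7)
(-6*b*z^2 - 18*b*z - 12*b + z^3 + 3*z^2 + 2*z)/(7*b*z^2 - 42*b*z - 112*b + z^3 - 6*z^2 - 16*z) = (-6*b*z - 6*b + z^2 + z)/(7*b*z - 56*b + z^2 - 8*z)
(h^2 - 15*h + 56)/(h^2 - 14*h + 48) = (h - 7)/(h - 6)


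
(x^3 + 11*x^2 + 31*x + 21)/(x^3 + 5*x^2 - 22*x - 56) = (x^2 + 4*x + 3)/(x^2 - 2*x - 8)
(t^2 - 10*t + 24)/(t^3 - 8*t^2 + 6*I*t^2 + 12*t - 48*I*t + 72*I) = (t - 4)/(t^2 + t*(-2 + 6*I) - 12*I)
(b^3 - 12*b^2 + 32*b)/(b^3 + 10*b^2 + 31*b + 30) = b*(b^2 - 12*b + 32)/(b^3 + 10*b^2 + 31*b + 30)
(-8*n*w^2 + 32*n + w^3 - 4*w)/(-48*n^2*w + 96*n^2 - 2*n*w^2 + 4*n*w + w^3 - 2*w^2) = (w + 2)/(6*n + w)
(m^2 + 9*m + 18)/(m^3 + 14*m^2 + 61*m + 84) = (m + 6)/(m^2 + 11*m + 28)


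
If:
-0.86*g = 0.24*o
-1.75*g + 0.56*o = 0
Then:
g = 0.00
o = 0.00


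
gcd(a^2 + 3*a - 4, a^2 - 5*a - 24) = 1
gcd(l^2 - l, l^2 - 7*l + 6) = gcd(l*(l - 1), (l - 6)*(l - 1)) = l - 1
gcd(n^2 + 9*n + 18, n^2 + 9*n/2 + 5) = 1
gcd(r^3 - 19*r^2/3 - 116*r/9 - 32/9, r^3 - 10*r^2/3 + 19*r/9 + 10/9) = r + 1/3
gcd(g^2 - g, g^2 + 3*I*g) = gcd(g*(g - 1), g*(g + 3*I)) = g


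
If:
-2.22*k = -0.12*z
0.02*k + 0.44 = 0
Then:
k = -22.00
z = -407.00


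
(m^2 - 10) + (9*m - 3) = m^2 + 9*m - 13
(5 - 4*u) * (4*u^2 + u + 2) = -16*u^3 + 16*u^2 - 3*u + 10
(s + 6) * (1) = s + 6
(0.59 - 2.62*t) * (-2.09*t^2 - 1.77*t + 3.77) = 5.4758*t^3 + 3.4043*t^2 - 10.9217*t + 2.2243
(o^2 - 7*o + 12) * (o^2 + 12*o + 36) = o^4 + 5*o^3 - 36*o^2 - 108*o + 432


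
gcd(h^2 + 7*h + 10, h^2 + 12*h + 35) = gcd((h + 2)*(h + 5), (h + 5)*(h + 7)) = h + 5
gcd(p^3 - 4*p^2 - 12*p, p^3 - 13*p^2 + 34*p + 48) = p - 6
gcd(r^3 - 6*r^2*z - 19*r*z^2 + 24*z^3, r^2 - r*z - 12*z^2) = r + 3*z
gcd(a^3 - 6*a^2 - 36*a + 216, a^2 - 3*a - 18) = a - 6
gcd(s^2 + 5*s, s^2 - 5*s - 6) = 1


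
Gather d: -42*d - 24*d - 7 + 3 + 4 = -66*d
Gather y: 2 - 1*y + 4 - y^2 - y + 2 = -y^2 - 2*y + 8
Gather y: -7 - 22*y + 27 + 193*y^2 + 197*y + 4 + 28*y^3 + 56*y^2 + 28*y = 28*y^3 + 249*y^2 + 203*y + 24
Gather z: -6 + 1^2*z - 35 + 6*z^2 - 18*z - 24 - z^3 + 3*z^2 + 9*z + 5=-z^3 + 9*z^2 - 8*z - 60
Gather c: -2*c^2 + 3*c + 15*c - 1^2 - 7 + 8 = -2*c^2 + 18*c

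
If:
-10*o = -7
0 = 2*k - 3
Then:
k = 3/2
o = 7/10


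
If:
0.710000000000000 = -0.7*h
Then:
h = -1.01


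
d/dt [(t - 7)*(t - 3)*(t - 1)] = 3*t^2 - 22*t + 31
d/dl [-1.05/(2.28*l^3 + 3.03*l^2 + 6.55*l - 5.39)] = (7.182*l^2 + 6.363*l + 6.8775)/(2.28*l^3 + 3.03*l^2 + 6.55*l - 5.39)^2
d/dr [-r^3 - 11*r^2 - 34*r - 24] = -3*r^2 - 22*r - 34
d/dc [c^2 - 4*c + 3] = 2*c - 4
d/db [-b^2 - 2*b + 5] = -2*b - 2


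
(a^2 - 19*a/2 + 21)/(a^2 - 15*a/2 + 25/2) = (2*a^2 - 19*a + 42)/(2*a^2 - 15*a + 25)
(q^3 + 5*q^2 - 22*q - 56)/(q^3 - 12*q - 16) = (q + 7)/(q + 2)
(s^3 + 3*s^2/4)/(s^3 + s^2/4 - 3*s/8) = 2*s/(2*s - 1)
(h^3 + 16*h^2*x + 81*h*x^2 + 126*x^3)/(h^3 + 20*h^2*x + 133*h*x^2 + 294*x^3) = (h + 3*x)/(h + 7*x)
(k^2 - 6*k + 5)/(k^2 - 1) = (k - 5)/(k + 1)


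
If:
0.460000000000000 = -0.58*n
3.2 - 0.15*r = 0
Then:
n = -0.79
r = 21.33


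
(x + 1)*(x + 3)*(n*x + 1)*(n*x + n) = n^2*x^4 + 5*n^2*x^3 + 7*n^2*x^2 + 3*n^2*x + n*x^3 + 5*n*x^2 + 7*n*x + 3*n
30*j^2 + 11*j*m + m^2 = (5*j + m)*(6*j + m)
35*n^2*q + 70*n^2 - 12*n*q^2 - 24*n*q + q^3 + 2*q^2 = (-7*n + q)*(-5*n + q)*(q + 2)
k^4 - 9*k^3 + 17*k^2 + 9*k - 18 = (k - 6)*(k - 3)*(k - 1)*(k + 1)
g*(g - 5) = g^2 - 5*g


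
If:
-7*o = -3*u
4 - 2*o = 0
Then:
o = 2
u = 14/3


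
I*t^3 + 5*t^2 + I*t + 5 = (t - 5*I)*(t + I)*(I*t + 1)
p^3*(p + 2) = p^4 + 2*p^3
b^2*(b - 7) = b^3 - 7*b^2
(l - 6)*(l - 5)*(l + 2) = l^3 - 9*l^2 + 8*l + 60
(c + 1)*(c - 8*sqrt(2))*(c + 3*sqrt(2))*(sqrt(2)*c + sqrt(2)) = sqrt(2)*c^4 - 10*c^3 + 2*sqrt(2)*c^3 - 47*sqrt(2)*c^2 - 20*c^2 - 96*sqrt(2)*c - 10*c - 48*sqrt(2)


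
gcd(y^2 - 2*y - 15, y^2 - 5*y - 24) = y + 3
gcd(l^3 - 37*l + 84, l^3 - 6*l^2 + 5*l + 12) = l^2 - 7*l + 12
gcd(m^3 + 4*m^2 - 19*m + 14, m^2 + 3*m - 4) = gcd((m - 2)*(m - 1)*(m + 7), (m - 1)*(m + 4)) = m - 1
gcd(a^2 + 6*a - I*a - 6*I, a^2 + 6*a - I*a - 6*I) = a^2 + a*(6 - I) - 6*I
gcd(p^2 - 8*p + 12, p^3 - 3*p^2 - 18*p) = p - 6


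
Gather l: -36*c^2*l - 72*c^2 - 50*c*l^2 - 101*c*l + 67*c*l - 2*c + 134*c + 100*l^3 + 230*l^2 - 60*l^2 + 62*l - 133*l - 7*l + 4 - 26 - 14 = -72*c^2 + 132*c + 100*l^3 + l^2*(170 - 50*c) + l*(-36*c^2 - 34*c - 78) - 36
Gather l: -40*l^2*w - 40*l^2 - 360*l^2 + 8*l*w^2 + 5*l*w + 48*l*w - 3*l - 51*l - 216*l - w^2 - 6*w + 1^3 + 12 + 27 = l^2*(-40*w - 400) + l*(8*w^2 + 53*w - 270) - w^2 - 6*w + 40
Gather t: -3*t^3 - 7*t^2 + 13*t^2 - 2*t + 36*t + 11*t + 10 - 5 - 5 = -3*t^3 + 6*t^2 + 45*t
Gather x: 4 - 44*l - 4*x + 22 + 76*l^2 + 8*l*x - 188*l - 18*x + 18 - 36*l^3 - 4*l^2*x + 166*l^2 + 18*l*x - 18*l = -36*l^3 + 242*l^2 - 250*l + x*(-4*l^2 + 26*l - 22) + 44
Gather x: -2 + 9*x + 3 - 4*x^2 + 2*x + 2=-4*x^2 + 11*x + 3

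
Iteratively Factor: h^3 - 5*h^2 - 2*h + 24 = (h - 4)*(h^2 - h - 6) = (h - 4)*(h - 3)*(h + 2)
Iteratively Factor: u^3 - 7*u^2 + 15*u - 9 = (u - 3)*(u^2 - 4*u + 3) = (u - 3)*(u - 1)*(u - 3)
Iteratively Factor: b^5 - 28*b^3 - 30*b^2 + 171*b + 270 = (b - 3)*(b^4 + 3*b^3 - 19*b^2 - 87*b - 90) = (b - 3)*(b + 3)*(b^3 - 19*b - 30) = (b - 5)*(b - 3)*(b + 3)*(b^2 + 5*b + 6) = (b - 5)*(b - 3)*(b + 3)^2*(b + 2)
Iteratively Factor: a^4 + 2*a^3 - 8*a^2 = (a)*(a^3 + 2*a^2 - 8*a) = a^2*(a^2 + 2*a - 8) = a^2*(a - 2)*(a + 4)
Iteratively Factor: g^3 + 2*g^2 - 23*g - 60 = (g + 3)*(g^2 - g - 20) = (g + 3)*(g + 4)*(g - 5)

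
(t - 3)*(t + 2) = t^2 - t - 6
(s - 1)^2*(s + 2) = s^3 - 3*s + 2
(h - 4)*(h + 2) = h^2 - 2*h - 8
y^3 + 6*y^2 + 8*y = y*(y + 2)*(y + 4)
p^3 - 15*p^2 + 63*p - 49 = (p - 7)^2*(p - 1)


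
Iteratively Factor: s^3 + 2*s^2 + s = (s + 1)*(s^2 + s) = s*(s + 1)*(s + 1)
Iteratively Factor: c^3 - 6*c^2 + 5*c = (c - 1)*(c^2 - 5*c) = (c - 5)*(c - 1)*(c)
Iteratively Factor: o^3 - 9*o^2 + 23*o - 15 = (o - 5)*(o^2 - 4*o + 3) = (o - 5)*(o - 1)*(o - 3)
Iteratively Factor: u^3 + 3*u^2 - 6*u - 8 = (u + 1)*(u^2 + 2*u - 8) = (u + 1)*(u + 4)*(u - 2)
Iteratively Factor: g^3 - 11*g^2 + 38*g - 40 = (g - 4)*(g^2 - 7*g + 10) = (g - 5)*(g - 4)*(g - 2)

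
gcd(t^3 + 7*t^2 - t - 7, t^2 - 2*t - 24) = 1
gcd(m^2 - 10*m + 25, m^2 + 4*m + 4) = 1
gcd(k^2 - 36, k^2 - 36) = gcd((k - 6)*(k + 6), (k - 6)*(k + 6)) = k^2 - 36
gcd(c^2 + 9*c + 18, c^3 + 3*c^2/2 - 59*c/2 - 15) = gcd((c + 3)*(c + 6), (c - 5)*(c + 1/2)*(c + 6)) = c + 6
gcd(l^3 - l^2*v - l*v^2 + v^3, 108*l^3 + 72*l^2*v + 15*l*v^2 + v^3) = 1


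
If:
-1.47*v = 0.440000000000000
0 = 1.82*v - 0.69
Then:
No Solution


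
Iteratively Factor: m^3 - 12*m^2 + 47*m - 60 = (m - 5)*(m^2 - 7*m + 12) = (m - 5)*(m - 3)*(m - 4)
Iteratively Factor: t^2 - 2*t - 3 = (t + 1)*(t - 3)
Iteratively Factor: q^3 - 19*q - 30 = (q + 2)*(q^2 - 2*q - 15) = (q + 2)*(q + 3)*(q - 5)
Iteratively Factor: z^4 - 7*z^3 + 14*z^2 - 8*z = (z - 2)*(z^3 - 5*z^2 + 4*z) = (z - 2)*(z - 1)*(z^2 - 4*z) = (z - 4)*(z - 2)*(z - 1)*(z)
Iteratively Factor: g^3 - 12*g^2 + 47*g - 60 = (g - 5)*(g^2 - 7*g + 12) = (g - 5)*(g - 3)*(g - 4)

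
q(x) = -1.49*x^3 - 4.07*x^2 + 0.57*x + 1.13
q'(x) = -4.47*x^2 - 8.14*x + 0.57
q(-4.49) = 51.39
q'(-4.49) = -53.00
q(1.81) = -20.01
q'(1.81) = -28.81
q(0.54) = 0.02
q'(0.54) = -5.13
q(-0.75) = -0.96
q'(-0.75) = 4.16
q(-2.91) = 1.72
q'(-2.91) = -13.60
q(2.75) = -59.07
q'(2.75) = -55.62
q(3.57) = -116.50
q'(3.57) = -85.46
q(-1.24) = -2.99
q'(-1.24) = 3.79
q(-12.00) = 1982.93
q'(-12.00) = -545.43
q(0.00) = 1.13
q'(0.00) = 0.57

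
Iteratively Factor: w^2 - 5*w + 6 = (w - 3)*(w - 2)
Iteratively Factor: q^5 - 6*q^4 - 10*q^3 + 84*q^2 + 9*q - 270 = (q + 2)*(q^4 - 8*q^3 + 6*q^2 + 72*q - 135) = (q + 2)*(q + 3)*(q^3 - 11*q^2 + 39*q - 45) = (q - 3)*(q + 2)*(q + 3)*(q^2 - 8*q + 15) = (q - 3)^2*(q + 2)*(q + 3)*(q - 5)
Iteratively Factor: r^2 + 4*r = (r)*(r + 4)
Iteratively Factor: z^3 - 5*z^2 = (z)*(z^2 - 5*z) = z*(z - 5)*(z)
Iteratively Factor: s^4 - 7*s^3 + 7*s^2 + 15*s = (s - 5)*(s^3 - 2*s^2 - 3*s) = (s - 5)*(s - 3)*(s^2 + s) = (s - 5)*(s - 3)*(s + 1)*(s)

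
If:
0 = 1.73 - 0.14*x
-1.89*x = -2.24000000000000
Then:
No Solution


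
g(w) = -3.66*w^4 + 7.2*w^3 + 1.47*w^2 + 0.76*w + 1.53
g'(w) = -14.64*w^3 + 21.6*w^2 + 2.94*w + 0.76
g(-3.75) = -1084.11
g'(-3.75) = 1065.52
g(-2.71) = -330.44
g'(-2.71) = 442.80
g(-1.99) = -108.30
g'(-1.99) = 195.82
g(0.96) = 6.88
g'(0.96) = 10.54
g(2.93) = -72.26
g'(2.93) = -173.44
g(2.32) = -4.92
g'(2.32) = -58.97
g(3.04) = -92.88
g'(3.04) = -201.99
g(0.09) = 1.62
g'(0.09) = 1.19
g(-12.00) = -88131.27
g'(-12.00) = 28373.80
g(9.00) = -18637.02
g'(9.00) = -8895.74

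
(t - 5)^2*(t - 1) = t^3 - 11*t^2 + 35*t - 25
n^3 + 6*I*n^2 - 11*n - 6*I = (n + I)*(n + 2*I)*(n + 3*I)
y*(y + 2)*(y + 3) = y^3 + 5*y^2 + 6*y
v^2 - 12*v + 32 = (v - 8)*(v - 4)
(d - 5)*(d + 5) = d^2 - 25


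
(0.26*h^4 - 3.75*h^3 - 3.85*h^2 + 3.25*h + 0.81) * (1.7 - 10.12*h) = -2.6312*h^5 + 38.392*h^4 + 32.587*h^3 - 39.435*h^2 - 2.6722*h + 1.377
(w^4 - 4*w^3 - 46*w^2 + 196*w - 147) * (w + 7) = w^5 + 3*w^4 - 74*w^3 - 126*w^2 + 1225*w - 1029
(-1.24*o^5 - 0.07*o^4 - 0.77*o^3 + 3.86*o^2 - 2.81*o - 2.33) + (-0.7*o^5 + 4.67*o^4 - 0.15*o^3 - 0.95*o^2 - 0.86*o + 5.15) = -1.94*o^5 + 4.6*o^4 - 0.92*o^3 + 2.91*o^2 - 3.67*o + 2.82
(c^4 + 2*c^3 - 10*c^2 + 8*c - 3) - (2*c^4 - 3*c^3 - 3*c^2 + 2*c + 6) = -c^4 + 5*c^3 - 7*c^2 + 6*c - 9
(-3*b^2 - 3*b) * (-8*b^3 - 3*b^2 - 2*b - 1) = 24*b^5 + 33*b^4 + 15*b^3 + 9*b^2 + 3*b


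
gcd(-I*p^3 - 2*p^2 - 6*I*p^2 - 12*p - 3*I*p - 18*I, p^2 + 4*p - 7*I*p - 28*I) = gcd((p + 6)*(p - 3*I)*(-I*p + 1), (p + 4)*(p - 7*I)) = 1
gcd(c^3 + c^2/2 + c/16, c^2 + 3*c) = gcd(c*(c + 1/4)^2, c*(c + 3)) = c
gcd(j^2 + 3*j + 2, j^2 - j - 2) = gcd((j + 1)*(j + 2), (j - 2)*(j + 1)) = j + 1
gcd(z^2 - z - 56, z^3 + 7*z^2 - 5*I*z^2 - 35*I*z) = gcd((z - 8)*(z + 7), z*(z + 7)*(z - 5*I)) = z + 7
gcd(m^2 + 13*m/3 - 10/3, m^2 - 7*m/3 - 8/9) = 1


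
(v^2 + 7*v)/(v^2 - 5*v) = (v + 7)/(v - 5)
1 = 1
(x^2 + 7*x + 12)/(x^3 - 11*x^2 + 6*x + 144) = (x + 4)/(x^2 - 14*x + 48)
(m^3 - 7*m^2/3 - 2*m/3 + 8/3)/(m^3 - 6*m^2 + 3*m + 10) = (m - 4/3)/(m - 5)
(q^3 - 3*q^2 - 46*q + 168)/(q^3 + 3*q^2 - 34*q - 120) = (q^2 + 3*q - 28)/(q^2 + 9*q + 20)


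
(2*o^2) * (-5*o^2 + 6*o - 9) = -10*o^4 + 12*o^3 - 18*o^2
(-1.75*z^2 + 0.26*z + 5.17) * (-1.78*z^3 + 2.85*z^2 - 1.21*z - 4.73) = 3.115*z^5 - 5.4503*z^4 - 6.3441*z^3 + 22.6974*z^2 - 7.4855*z - 24.4541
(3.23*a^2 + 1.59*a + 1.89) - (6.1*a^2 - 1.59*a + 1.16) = -2.87*a^2 + 3.18*a + 0.73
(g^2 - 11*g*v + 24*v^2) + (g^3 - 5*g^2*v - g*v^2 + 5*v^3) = g^3 - 5*g^2*v + g^2 - g*v^2 - 11*g*v + 5*v^3 + 24*v^2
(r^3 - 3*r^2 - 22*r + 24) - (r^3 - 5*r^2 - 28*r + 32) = 2*r^2 + 6*r - 8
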